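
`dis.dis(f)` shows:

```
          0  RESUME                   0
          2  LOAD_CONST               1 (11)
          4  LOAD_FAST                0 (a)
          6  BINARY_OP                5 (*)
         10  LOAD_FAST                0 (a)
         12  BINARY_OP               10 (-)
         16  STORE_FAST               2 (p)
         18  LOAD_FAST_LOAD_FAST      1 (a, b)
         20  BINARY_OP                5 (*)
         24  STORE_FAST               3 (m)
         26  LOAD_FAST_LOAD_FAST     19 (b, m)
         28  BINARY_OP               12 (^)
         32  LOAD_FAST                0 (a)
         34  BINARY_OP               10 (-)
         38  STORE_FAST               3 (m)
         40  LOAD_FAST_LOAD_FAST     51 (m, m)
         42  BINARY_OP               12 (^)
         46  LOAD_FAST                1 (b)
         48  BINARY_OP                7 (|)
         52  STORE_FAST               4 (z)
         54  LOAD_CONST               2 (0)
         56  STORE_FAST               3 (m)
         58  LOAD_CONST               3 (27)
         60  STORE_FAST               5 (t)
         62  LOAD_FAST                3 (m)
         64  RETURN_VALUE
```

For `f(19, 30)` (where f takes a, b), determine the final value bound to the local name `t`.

27

LOAD_CONST → push 11. Stack: [11]
LOAD_FAST a → push 19. Stack: [11, 19]
BINARY_OP * → 11 * 19 = 209. Stack: [209]
LOAD_FAST a → push 19. Stack: [209, 19]
BINARY_OP - → 209 - 19 = 190. Stack: [190]
STORE_FAST p → p=190. Stack: []
LOAD_FAST_LOAD_FAST a,b → push 19,30. Stack: [19, 30]
BINARY_OP * → 19 * 30 = 570. Stack: [570]
STORE_FAST m → m=570. Stack: []
LOAD_FAST_LOAD_FAST b,m → push 30,570. Stack: [30, 570]
BINARY_OP ^ → 30 ^ 570 = 548. Stack: [548]
LOAD_FAST a → push 19. Stack: [548, 19]
BINARY_OP - → 548 - 19 = 529. Stack: [529]
STORE_FAST m → m=529. Stack: []
LOAD_FAST_LOAD_FAST m,m → push 529,529. Stack: [529, 529]
BINARY_OP ^ → 529 ^ 529 = 0. Stack: [0]
LOAD_FAST b → push 30. Stack: [0, 30]
BINARY_OP | → 0 | 30 = 30. Stack: [30]
STORE_FAST z → z=30. Stack: []
LOAD_CONST → push 0. Stack: [0]
STORE_FAST m → m=0. Stack: []
LOAD_CONST → push 27. Stack: [27]
STORE_FAST t → t=27. Stack: []
LOAD_FAST m → push 0. Stack: [0]
RETURN_VALUE → return 0.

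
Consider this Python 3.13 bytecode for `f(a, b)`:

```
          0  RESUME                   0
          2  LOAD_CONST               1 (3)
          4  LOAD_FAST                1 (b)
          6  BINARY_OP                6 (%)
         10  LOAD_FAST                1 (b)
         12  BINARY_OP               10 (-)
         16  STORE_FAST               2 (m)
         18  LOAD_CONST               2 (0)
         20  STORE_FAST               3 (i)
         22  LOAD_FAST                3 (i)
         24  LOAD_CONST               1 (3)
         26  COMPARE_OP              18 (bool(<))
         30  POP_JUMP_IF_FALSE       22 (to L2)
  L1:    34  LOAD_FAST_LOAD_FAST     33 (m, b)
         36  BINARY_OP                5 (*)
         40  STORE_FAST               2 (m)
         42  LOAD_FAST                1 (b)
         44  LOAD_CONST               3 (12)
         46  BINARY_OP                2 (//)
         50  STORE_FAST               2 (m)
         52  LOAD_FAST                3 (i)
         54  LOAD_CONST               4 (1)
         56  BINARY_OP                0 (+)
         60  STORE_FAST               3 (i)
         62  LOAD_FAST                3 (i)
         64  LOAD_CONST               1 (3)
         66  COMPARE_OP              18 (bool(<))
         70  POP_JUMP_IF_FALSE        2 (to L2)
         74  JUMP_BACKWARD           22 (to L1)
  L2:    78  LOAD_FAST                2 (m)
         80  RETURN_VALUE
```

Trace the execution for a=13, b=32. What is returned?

LOAD_CONST → push 3. Stack: [3]
LOAD_FAST b → push 32. Stack: [3, 32]
BINARY_OP % → 3 % 32 = 3. Stack: [3]
LOAD_FAST b → push 32. Stack: [3, 32]
BINARY_OP - → 3 - 32 = -29. Stack: [-29]
STORE_FAST m → m=-29. Stack: []
LOAD_CONST → push 0. Stack: [0]
STORE_FAST i → i=0. Stack: []
LOAD_FAST i → push 0. Stack: [0]
LOAD_CONST → push 3. Stack: [0, 3]
COMPARE_OP bool(<) → 0 vs 3 = True. Stack: [True]
POP_JUMP_IF_FALSE → pop True; no jump. Stack: []
LOAD_FAST_LOAD_FAST m,b → push -29,32. Stack: [-29, 32]
BINARY_OP * → -29 * 32 = -928. Stack: [-928]
STORE_FAST m → m=-928. Stack: []
LOAD_FAST b → push 32. Stack: [32]
LOAD_CONST → push 12. Stack: [32, 12]
BINARY_OP // → 32 // 12 = 2. Stack: [2]
STORE_FAST m → m=2. Stack: []
LOAD_FAST i → push 0. Stack: [0]
LOAD_CONST → push 1. Stack: [0, 1]
BINARY_OP + → 0 + 1 = 1. Stack: [1]
STORE_FAST i → i=1. Stack: []
LOAD_FAST i → push 1. Stack: [1]
LOAD_CONST → push 3. Stack: [1, 3]
COMPARE_OP bool(<) → 1 vs 3 = True. Stack: [True]
POP_JUMP_IF_FALSE → pop True; no jump. Stack: []
LOAD_FAST_LOAD_FAST m,b → push 2,32. Stack: [2, 32]
BINARY_OP * → 2 * 32 = 64. Stack: [64]
STORE_FAST m → m=64. Stack: []
LOAD_FAST b → push 32. Stack: [32]
LOAD_CONST → push 12. Stack: [32, 12]
BINARY_OP // → 32 // 12 = 2. Stack: [2]
STORE_FAST m → m=2. Stack: []
LOAD_FAST i → push 1. Stack: [1]
LOAD_CONST → push 1. Stack: [1, 1]
BINARY_OP + → 1 + 1 = 2. Stack: [2]
STORE_FAST i → i=2. Stack: []
LOAD_FAST i → push 2. Stack: [2]
LOAD_CONST → push 3. Stack: [2, 3]
COMPARE_OP bool(<) → 2 vs 3 = True. Stack: [True]
POP_JUMP_IF_FALSE → pop True; no jump. Stack: []
LOAD_FAST_LOAD_FAST m,b → push 2,32. Stack: [2, 32]
BINARY_OP * → 2 * 32 = 64. Stack: [64]
STORE_FAST m → m=64. Stack: []
LOAD_FAST b → push 32. Stack: [32]
LOAD_CONST → push 12. Stack: [32, 12]
BINARY_OP // → 32 // 12 = 2. Stack: [2]
STORE_FAST m → m=2. Stack: []
LOAD_FAST i → push 2. Stack: [2]
LOAD_CONST → push 1. Stack: [2, 1]
BINARY_OP + → 2 + 1 = 3. Stack: [3]
STORE_FAST i → i=3. Stack: []
LOAD_FAST i → push 3. Stack: [3]
LOAD_CONST → push 3. Stack: [3, 3]
COMPARE_OP bool(<) → 3 vs 3 = False. Stack: [False]
POP_JUMP_IF_FALSE → pop False; jump. Stack: []
LOAD_FAST m → push 2. Stack: [2]
RETURN_VALUE → return 2.

2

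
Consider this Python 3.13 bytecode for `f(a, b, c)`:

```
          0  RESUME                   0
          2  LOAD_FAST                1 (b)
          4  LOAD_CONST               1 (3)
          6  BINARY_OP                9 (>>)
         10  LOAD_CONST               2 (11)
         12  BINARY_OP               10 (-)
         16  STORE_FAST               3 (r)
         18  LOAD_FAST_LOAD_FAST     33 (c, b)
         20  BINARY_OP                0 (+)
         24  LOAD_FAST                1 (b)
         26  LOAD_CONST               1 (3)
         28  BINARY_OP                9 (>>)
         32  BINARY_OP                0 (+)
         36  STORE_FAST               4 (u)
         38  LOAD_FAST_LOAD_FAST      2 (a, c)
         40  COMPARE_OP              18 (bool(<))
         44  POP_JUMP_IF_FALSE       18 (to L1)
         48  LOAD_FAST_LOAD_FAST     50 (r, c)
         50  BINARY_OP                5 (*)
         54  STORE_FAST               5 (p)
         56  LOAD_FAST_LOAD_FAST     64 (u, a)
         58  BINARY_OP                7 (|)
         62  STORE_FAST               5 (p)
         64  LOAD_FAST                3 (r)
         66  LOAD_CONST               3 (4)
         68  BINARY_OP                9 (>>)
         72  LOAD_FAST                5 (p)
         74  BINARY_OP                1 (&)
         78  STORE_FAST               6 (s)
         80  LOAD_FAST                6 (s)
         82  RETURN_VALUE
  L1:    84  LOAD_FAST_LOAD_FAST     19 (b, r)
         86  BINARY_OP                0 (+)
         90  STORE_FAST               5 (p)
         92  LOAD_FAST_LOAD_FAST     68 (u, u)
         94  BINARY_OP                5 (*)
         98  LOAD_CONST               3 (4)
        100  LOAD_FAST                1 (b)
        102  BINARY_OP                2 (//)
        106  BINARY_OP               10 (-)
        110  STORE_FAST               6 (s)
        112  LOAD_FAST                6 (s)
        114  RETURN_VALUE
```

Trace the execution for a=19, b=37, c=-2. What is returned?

LOAD_FAST b → push 37. Stack: [37]
LOAD_CONST → push 3. Stack: [37, 3]
BINARY_OP >> → 37 >> 3 = 4. Stack: [4]
LOAD_CONST → push 11. Stack: [4, 11]
BINARY_OP - → 4 - 11 = -7. Stack: [-7]
STORE_FAST r → r=-7. Stack: []
LOAD_FAST_LOAD_FAST c,b → push -2,37. Stack: [-2, 37]
BINARY_OP + → -2 + 37 = 35. Stack: [35]
LOAD_FAST b → push 37. Stack: [35, 37]
LOAD_CONST → push 3. Stack: [35, 37, 3]
BINARY_OP >> → 37 >> 3 = 4. Stack: [35, 4]
BINARY_OP + → 35 + 4 = 39. Stack: [39]
STORE_FAST u → u=39. Stack: []
LOAD_FAST_LOAD_FAST a,c → push 19,-2. Stack: [19, -2]
COMPARE_OP bool(<) → 19 vs -2 = False. Stack: [False]
POP_JUMP_IF_FALSE → pop False; jump. Stack: []
LOAD_FAST_LOAD_FAST b,r → push 37,-7. Stack: [37, -7]
BINARY_OP + → 37 + -7 = 30. Stack: [30]
STORE_FAST p → p=30. Stack: []
LOAD_FAST_LOAD_FAST u,u → push 39,39. Stack: [39, 39]
BINARY_OP * → 39 * 39 = 1521. Stack: [1521]
LOAD_CONST → push 4. Stack: [1521, 4]
LOAD_FAST b → push 37. Stack: [1521, 4, 37]
BINARY_OP // → 4 // 37 = 0. Stack: [1521, 0]
BINARY_OP - → 1521 - 0 = 1521. Stack: [1521]
STORE_FAST s → s=1521. Stack: []
LOAD_FAST s → push 1521. Stack: [1521]
RETURN_VALUE → return 1521.

1521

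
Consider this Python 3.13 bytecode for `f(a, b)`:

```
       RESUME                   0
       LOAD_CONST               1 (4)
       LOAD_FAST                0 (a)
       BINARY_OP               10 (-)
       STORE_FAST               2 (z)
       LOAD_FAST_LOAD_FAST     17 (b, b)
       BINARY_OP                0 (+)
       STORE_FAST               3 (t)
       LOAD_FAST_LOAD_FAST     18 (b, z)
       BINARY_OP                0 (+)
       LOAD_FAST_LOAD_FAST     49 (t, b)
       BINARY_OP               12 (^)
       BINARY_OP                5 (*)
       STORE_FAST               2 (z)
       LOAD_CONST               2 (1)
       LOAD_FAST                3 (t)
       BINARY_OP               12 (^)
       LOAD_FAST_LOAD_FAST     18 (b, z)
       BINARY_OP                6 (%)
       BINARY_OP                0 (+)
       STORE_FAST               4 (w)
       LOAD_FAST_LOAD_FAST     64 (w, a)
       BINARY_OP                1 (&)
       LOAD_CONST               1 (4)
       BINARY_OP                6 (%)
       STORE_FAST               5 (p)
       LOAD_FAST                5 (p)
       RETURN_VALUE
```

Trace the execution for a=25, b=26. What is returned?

1

LOAD_CONST → push 4. Stack: [4]
LOAD_FAST a → push 25. Stack: [4, 25]
BINARY_OP - → 4 - 25 = -21. Stack: [-21]
STORE_FAST z → z=-21. Stack: []
LOAD_FAST_LOAD_FAST b,b → push 26,26. Stack: [26, 26]
BINARY_OP + → 26 + 26 = 52. Stack: [52]
STORE_FAST t → t=52. Stack: []
LOAD_FAST_LOAD_FAST b,z → push 26,-21. Stack: [26, -21]
BINARY_OP + → 26 + -21 = 5. Stack: [5]
LOAD_FAST_LOAD_FAST t,b → push 52,26. Stack: [5, 52, 26]
BINARY_OP ^ → 52 ^ 26 = 46. Stack: [5, 46]
BINARY_OP * → 5 * 46 = 230. Stack: [230]
STORE_FAST z → z=230. Stack: []
LOAD_CONST → push 1. Stack: [1]
LOAD_FAST t → push 52. Stack: [1, 52]
BINARY_OP ^ → 1 ^ 52 = 53. Stack: [53]
LOAD_FAST_LOAD_FAST b,z → push 26,230. Stack: [53, 26, 230]
BINARY_OP % → 26 % 230 = 26. Stack: [53, 26]
BINARY_OP + → 53 + 26 = 79. Stack: [79]
STORE_FAST w → w=79. Stack: []
LOAD_FAST_LOAD_FAST w,a → push 79,25. Stack: [79, 25]
BINARY_OP & → 79 & 25 = 9. Stack: [9]
LOAD_CONST → push 4. Stack: [9, 4]
BINARY_OP % → 9 % 4 = 1. Stack: [1]
STORE_FAST p → p=1. Stack: []
LOAD_FAST p → push 1. Stack: [1]
RETURN_VALUE → return 1.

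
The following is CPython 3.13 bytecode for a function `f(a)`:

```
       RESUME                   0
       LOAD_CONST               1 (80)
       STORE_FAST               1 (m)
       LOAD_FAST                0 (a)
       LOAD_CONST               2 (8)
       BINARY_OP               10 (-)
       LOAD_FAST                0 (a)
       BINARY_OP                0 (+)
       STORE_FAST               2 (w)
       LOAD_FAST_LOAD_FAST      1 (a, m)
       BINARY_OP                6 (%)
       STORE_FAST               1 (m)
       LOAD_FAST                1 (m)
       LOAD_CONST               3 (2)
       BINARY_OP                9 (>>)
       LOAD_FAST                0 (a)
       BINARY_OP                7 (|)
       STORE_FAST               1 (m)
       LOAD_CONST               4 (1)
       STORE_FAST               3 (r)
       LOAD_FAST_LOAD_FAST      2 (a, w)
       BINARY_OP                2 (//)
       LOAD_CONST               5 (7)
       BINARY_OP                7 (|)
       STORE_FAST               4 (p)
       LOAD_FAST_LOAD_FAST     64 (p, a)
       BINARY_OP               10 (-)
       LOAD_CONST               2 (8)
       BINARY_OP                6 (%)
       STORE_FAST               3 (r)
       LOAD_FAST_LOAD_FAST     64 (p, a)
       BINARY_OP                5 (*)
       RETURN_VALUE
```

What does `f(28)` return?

LOAD_CONST → push 80. Stack: [80]
STORE_FAST m → m=80. Stack: []
LOAD_FAST a → push 28. Stack: [28]
LOAD_CONST → push 8. Stack: [28, 8]
BINARY_OP - → 28 - 8 = 20. Stack: [20]
LOAD_FAST a → push 28. Stack: [20, 28]
BINARY_OP + → 20 + 28 = 48. Stack: [48]
STORE_FAST w → w=48. Stack: []
LOAD_FAST_LOAD_FAST a,m → push 28,80. Stack: [28, 80]
BINARY_OP % → 28 % 80 = 28. Stack: [28]
STORE_FAST m → m=28. Stack: []
LOAD_FAST m → push 28. Stack: [28]
LOAD_CONST → push 2. Stack: [28, 2]
BINARY_OP >> → 28 >> 2 = 7. Stack: [7]
LOAD_FAST a → push 28. Stack: [7, 28]
BINARY_OP | → 7 | 28 = 31. Stack: [31]
STORE_FAST m → m=31. Stack: []
LOAD_CONST → push 1. Stack: [1]
STORE_FAST r → r=1. Stack: []
LOAD_FAST_LOAD_FAST a,w → push 28,48. Stack: [28, 48]
BINARY_OP // → 28 // 48 = 0. Stack: [0]
LOAD_CONST → push 7. Stack: [0, 7]
BINARY_OP | → 0 | 7 = 7. Stack: [7]
STORE_FAST p → p=7. Stack: []
LOAD_FAST_LOAD_FAST p,a → push 7,28. Stack: [7, 28]
BINARY_OP - → 7 - 28 = -21. Stack: [-21]
LOAD_CONST → push 8. Stack: [-21, 8]
BINARY_OP % → -21 % 8 = 3. Stack: [3]
STORE_FAST r → r=3. Stack: []
LOAD_FAST_LOAD_FAST p,a → push 7,28. Stack: [7, 28]
BINARY_OP * → 7 * 28 = 196. Stack: [196]
RETURN_VALUE → return 196.

196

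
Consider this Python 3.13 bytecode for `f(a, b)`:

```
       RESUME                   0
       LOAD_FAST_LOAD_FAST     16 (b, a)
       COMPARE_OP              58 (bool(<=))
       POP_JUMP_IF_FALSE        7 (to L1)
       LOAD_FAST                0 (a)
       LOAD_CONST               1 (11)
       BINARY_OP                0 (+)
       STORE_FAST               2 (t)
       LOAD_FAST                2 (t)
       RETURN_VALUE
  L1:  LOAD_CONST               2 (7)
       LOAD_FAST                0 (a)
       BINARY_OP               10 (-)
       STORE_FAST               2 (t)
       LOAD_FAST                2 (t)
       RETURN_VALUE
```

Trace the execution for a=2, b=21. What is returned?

LOAD_FAST_LOAD_FAST b,a → push 21,2. Stack: [21, 2]
COMPARE_OP bool(<=) → 21 vs 2 = False. Stack: [False]
POP_JUMP_IF_FALSE → pop False; jump. Stack: []
LOAD_CONST → push 7. Stack: [7]
LOAD_FAST a → push 2. Stack: [7, 2]
BINARY_OP - → 7 - 2 = 5. Stack: [5]
STORE_FAST t → t=5. Stack: []
LOAD_FAST t → push 5. Stack: [5]
RETURN_VALUE → return 5.

5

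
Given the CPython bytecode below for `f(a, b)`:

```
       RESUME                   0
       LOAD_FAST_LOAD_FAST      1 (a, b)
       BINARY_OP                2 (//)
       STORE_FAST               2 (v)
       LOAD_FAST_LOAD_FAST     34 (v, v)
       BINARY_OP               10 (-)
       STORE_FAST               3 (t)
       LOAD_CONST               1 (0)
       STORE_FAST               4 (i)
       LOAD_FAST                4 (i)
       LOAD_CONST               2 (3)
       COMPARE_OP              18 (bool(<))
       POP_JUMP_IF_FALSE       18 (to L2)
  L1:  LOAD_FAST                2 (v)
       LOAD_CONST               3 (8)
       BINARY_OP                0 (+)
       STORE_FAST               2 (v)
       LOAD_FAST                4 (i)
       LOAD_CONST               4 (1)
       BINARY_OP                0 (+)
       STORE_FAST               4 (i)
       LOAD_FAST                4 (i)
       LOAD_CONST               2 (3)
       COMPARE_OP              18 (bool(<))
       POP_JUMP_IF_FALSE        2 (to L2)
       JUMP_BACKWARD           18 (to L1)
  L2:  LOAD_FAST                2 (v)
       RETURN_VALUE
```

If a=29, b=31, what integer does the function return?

24

LOAD_FAST_LOAD_FAST a,b → push 29,31. Stack: [29, 31]
BINARY_OP // → 29 // 31 = 0. Stack: [0]
STORE_FAST v → v=0. Stack: []
LOAD_FAST_LOAD_FAST v,v → push 0,0. Stack: [0, 0]
BINARY_OP - → 0 - 0 = 0. Stack: [0]
STORE_FAST t → t=0. Stack: []
LOAD_CONST → push 0. Stack: [0]
STORE_FAST i → i=0. Stack: []
LOAD_FAST i → push 0. Stack: [0]
LOAD_CONST → push 3. Stack: [0, 3]
COMPARE_OP bool(<) → 0 vs 3 = True. Stack: [True]
POP_JUMP_IF_FALSE → pop True; no jump. Stack: []
LOAD_FAST v → push 0. Stack: [0]
LOAD_CONST → push 8. Stack: [0, 8]
BINARY_OP + → 0 + 8 = 8. Stack: [8]
STORE_FAST v → v=8. Stack: []
LOAD_FAST i → push 0. Stack: [0]
LOAD_CONST → push 1. Stack: [0, 1]
BINARY_OP + → 0 + 1 = 1. Stack: [1]
STORE_FAST i → i=1. Stack: []
LOAD_FAST i → push 1. Stack: [1]
LOAD_CONST → push 3. Stack: [1, 3]
COMPARE_OP bool(<) → 1 vs 3 = True. Stack: [True]
POP_JUMP_IF_FALSE → pop True; no jump. Stack: []
LOAD_FAST v → push 8. Stack: [8]
LOAD_CONST → push 8. Stack: [8, 8]
BINARY_OP + → 8 + 8 = 16. Stack: [16]
STORE_FAST v → v=16. Stack: []
LOAD_FAST i → push 1. Stack: [1]
LOAD_CONST → push 1. Stack: [1, 1]
BINARY_OP + → 1 + 1 = 2. Stack: [2]
STORE_FAST i → i=2. Stack: []
LOAD_FAST i → push 2. Stack: [2]
LOAD_CONST → push 3. Stack: [2, 3]
COMPARE_OP bool(<) → 2 vs 3 = True. Stack: [True]
POP_JUMP_IF_FALSE → pop True; no jump. Stack: []
LOAD_FAST v → push 16. Stack: [16]
LOAD_CONST → push 8. Stack: [16, 8]
BINARY_OP + → 16 + 8 = 24. Stack: [24]
STORE_FAST v → v=24. Stack: []
LOAD_FAST i → push 2. Stack: [2]
LOAD_CONST → push 1. Stack: [2, 1]
BINARY_OP + → 2 + 1 = 3. Stack: [3]
STORE_FAST i → i=3. Stack: []
LOAD_FAST i → push 3. Stack: [3]
LOAD_CONST → push 3. Stack: [3, 3]
COMPARE_OP bool(<) → 3 vs 3 = False. Stack: [False]
POP_JUMP_IF_FALSE → pop False; jump. Stack: []
LOAD_FAST v → push 24. Stack: [24]
RETURN_VALUE → return 24.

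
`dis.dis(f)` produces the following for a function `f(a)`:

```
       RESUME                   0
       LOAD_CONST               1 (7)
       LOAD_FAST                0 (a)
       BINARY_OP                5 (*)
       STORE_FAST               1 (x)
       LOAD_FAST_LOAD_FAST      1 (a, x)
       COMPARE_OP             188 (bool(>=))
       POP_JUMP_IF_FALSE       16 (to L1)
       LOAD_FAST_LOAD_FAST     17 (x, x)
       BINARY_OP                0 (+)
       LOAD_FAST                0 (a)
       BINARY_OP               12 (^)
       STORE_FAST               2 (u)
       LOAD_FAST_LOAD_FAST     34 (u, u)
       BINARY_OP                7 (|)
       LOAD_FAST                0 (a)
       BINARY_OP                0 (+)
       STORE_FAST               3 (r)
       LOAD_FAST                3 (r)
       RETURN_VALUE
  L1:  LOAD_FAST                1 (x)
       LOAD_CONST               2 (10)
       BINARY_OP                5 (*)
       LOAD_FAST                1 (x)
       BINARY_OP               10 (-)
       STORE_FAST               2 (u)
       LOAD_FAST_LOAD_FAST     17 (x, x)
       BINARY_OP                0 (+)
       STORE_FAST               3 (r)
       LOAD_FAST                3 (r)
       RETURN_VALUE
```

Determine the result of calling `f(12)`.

LOAD_CONST → push 7. Stack: [7]
LOAD_FAST a → push 12. Stack: [7, 12]
BINARY_OP * → 7 * 12 = 84. Stack: [84]
STORE_FAST x → x=84. Stack: []
LOAD_FAST_LOAD_FAST a,x → push 12,84. Stack: [12, 84]
COMPARE_OP bool(>=) → 12 vs 84 = False. Stack: [False]
POP_JUMP_IF_FALSE → pop False; jump. Stack: []
LOAD_FAST x → push 84. Stack: [84]
LOAD_CONST → push 10. Stack: [84, 10]
BINARY_OP * → 84 * 10 = 840. Stack: [840]
LOAD_FAST x → push 84. Stack: [840, 84]
BINARY_OP - → 840 - 84 = 756. Stack: [756]
STORE_FAST u → u=756. Stack: []
LOAD_FAST_LOAD_FAST x,x → push 84,84. Stack: [84, 84]
BINARY_OP + → 84 + 84 = 168. Stack: [168]
STORE_FAST r → r=168. Stack: []
LOAD_FAST r → push 168. Stack: [168]
RETURN_VALUE → return 168.

168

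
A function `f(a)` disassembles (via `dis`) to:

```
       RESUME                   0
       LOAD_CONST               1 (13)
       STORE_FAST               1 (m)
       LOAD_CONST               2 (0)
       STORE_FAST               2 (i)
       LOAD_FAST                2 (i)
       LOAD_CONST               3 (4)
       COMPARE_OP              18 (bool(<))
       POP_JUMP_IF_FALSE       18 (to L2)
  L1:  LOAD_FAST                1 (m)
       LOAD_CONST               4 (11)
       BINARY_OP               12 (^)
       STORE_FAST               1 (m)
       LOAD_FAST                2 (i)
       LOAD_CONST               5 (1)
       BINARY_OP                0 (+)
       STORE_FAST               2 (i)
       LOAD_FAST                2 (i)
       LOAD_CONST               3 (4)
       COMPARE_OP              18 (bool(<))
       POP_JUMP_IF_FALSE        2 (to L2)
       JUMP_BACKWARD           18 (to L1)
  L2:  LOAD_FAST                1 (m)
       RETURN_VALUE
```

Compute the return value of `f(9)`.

LOAD_CONST → push 13. Stack: [13]
STORE_FAST m → m=13. Stack: []
LOAD_CONST → push 0. Stack: [0]
STORE_FAST i → i=0. Stack: []
LOAD_FAST i → push 0. Stack: [0]
LOAD_CONST → push 4. Stack: [0, 4]
COMPARE_OP bool(<) → 0 vs 4 = True. Stack: [True]
POP_JUMP_IF_FALSE → pop True; no jump. Stack: []
LOAD_FAST m → push 13. Stack: [13]
LOAD_CONST → push 11. Stack: [13, 11]
BINARY_OP ^ → 13 ^ 11 = 6. Stack: [6]
STORE_FAST m → m=6. Stack: []
LOAD_FAST i → push 0. Stack: [0]
LOAD_CONST → push 1. Stack: [0, 1]
BINARY_OP + → 0 + 1 = 1. Stack: [1]
STORE_FAST i → i=1. Stack: []
LOAD_FAST i → push 1. Stack: [1]
LOAD_CONST → push 4. Stack: [1, 4]
COMPARE_OP bool(<) → 1 vs 4 = True. Stack: [True]
POP_JUMP_IF_FALSE → pop True; no jump. Stack: []
LOAD_FAST m → push 6. Stack: [6]
LOAD_CONST → push 11. Stack: [6, 11]
BINARY_OP ^ → 6 ^ 11 = 13. Stack: [13]
STORE_FAST m → m=13. Stack: []
LOAD_FAST i → push 1. Stack: [1]
LOAD_CONST → push 1. Stack: [1, 1]
BINARY_OP + → 1 + 1 = 2. Stack: [2]
STORE_FAST i → i=2. Stack: []
LOAD_FAST i → push 2. Stack: [2]
LOAD_CONST → push 4. Stack: [2, 4]
COMPARE_OP bool(<) → 2 vs 4 = True. Stack: [True]
POP_JUMP_IF_FALSE → pop True; no jump. Stack: []
LOAD_FAST m → push 13. Stack: [13]
LOAD_CONST → push 11. Stack: [13, 11]
BINARY_OP ^ → 13 ^ 11 = 6. Stack: [6]
STORE_FAST m → m=6. Stack: []
LOAD_FAST i → push 2. Stack: [2]
LOAD_CONST → push 1. Stack: [2, 1]
BINARY_OP + → 2 + 1 = 3. Stack: [3]
STORE_FAST i → i=3. Stack: []
LOAD_FAST i → push 3. Stack: [3]
LOAD_CONST → push 4. Stack: [3, 4]
COMPARE_OP bool(<) → 3 vs 4 = True. Stack: [True]
POP_JUMP_IF_FALSE → pop True; no jump. Stack: []
LOAD_FAST m → push 6. Stack: [6]
LOAD_CONST → push 11. Stack: [6, 11]
BINARY_OP ^ → 6 ^ 11 = 13. Stack: [13]
STORE_FAST m → m=13. Stack: []
LOAD_FAST i → push 3. Stack: [3]
LOAD_CONST → push 1. Stack: [3, 1]
BINARY_OP + → 3 + 1 = 4. Stack: [4]
STORE_FAST i → i=4. Stack: []
LOAD_FAST i → push 4. Stack: [4]
LOAD_CONST → push 4. Stack: [4, 4]
COMPARE_OP bool(<) → 4 vs 4 = False. Stack: [False]
POP_JUMP_IF_FALSE → pop False; jump. Stack: []
LOAD_FAST m → push 13. Stack: [13]
RETURN_VALUE → return 13.

13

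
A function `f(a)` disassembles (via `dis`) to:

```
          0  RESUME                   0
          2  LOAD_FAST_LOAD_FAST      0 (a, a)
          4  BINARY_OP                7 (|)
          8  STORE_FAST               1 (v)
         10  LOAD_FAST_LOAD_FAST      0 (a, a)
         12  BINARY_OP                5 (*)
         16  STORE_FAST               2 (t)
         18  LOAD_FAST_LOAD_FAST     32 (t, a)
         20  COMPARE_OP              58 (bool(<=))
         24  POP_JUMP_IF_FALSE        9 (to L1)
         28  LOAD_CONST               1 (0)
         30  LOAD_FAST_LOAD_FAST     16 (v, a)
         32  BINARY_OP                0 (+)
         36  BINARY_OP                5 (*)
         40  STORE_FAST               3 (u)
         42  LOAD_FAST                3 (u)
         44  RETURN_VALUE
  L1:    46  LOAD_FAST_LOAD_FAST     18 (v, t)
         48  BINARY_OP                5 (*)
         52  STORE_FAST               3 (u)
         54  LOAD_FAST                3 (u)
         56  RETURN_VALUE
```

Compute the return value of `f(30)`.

LOAD_FAST_LOAD_FAST a,a → push 30,30. Stack: [30, 30]
BINARY_OP | → 30 | 30 = 30. Stack: [30]
STORE_FAST v → v=30. Stack: []
LOAD_FAST_LOAD_FAST a,a → push 30,30. Stack: [30, 30]
BINARY_OP * → 30 * 30 = 900. Stack: [900]
STORE_FAST t → t=900. Stack: []
LOAD_FAST_LOAD_FAST t,a → push 900,30. Stack: [900, 30]
COMPARE_OP bool(<=) → 900 vs 30 = False. Stack: [False]
POP_JUMP_IF_FALSE → pop False; jump. Stack: []
LOAD_FAST_LOAD_FAST v,t → push 30,900. Stack: [30, 900]
BINARY_OP * → 30 * 900 = 27000. Stack: [27000]
STORE_FAST u → u=27000. Stack: []
LOAD_FAST u → push 27000. Stack: [27000]
RETURN_VALUE → return 27000.

27000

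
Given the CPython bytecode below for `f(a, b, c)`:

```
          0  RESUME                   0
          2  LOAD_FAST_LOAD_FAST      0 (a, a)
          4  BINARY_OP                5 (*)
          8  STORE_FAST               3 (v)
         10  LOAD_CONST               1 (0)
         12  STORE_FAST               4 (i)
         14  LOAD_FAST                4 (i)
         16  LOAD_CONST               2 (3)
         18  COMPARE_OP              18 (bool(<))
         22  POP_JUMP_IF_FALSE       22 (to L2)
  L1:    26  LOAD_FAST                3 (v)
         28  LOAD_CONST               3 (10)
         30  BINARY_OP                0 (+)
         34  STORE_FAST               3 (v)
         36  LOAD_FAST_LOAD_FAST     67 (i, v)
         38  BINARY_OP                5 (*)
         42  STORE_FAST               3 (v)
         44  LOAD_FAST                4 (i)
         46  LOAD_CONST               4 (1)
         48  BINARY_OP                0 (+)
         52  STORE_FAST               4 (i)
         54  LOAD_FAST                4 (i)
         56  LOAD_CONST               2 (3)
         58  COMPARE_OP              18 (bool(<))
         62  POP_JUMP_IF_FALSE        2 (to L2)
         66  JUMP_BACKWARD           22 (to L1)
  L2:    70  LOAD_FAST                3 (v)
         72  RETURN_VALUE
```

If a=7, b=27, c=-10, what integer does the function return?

LOAD_FAST_LOAD_FAST a,a → push 7,7. Stack: [7, 7]
BINARY_OP * → 7 * 7 = 49. Stack: [49]
STORE_FAST v → v=49. Stack: []
LOAD_CONST → push 0. Stack: [0]
STORE_FAST i → i=0. Stack: []
LOAD_FAST i → push 0. Stack: [0]
LOAD_CONST → push 3. Stack: [0, 3]
COMPARE_OP bool(<) → 0 vs 3 = True. Stack: [True]
POP_JUMP_IF_FALSE → pop True; no jump. Stack: []
LOAD_FAST v → push 49. Stack: [49]
LOAD_CONST → push 10. Stack: [49, 10]
BINARY_OP + → 49 + 10 = 59. Stack: [59]
STORE_FAST v → v=59. Stack: []
LOAD_FAST_LOAD_FAST i,v → push 0,59. Stack: [0, 59]
BINARY_OP * → 0 * 59 = 0. Stack: [0]
STORE_FAST v → v=0. Stack: []
LOAD_FAST i → push 0. Stack: [0]
LOAD_CONST → push 1. Stack: [0, 1]
BINARY_OP + → 0 + 1 = 1. Stack: [1]
STORE_FAST i → i=1. Stack: []
LOAD_FAST i → push 1. Stack: [1]
LOAD_CONST → push 3. Stack: [1, 3]
COMPARE_OP bool(<) → 1 vs 3 = True. Stack: [True]
POP_JUMP_IF_FALSE → pop True; no jump. Stack: []
LOAD_FAST v → push 0. Stack: [0]
LOAD_CONST → push 10. Stack: [0, 10]
BINARY_OP + → 0 + 10 = 10. Stack: [10]
STORE_FAST v → v=10. Stack: []
LOAD_FAST_LOAD_FAST i,v → push 1,10. Stack: [1, 10]
BINARY_OP * → 1 * 10 = 10. Stack: [10]
STORE_FAST v → v=10. Stack: []
LOAD_FAST i → push 1. Stack: [1]
LOAD_CONST → push 1. Stack: [1, 1]
BINARY_OP + → 1 + 1 = 2. Stack: [2]
STORE_FAST i → i=2. Stack: []
LOAD_FAST i → push 2. Stack: [2]
LOAD_CONST → push 3. Stack: [2, 3]
COMPARE_OP bool(<) → 2 vs 3 = True. Stack: [True]
POP_JUMP_IF_FALSE → pop True; no jump. Stack: []
LOAD_FAST v → push 10. Stack: [10]
LOAD_CONST → push 10. Stack: [10, 10]
BINARY_OP + → 10 + 10 = 20. Stack: [20]
STORE_FAST v → v=20. Stack: []
LOAD_FAST_LOAD_FAST i,v → push 2,20. Stack: [2, 20]
BINARY_OP * → 2 * 20 = 40. Stack: [40]
STORE_FAST v → v=40. Stack: []
LOAD_FAST i → push 2. Stack: [2]
LOAD_CONST → push 1. Stack: [2, 1]
BINARY_OP + → 2 + 1 = 3. Stack: [3]
STORE_FAST i → i=3. Stack: []
LOAD_FAST i → push 3. Stack: [3]
LOAD_CONST → push 3. Stack: [3, 3]
COMPARE_OP bool(<) → 3 vs 3 = False. Stack: [False]
POP_JUMP_IF_FALSE → pop False; jump. Stack: []
LOAD_FAST v → push 40. Stack: [40]
RETURN_VALUE → return 40.

40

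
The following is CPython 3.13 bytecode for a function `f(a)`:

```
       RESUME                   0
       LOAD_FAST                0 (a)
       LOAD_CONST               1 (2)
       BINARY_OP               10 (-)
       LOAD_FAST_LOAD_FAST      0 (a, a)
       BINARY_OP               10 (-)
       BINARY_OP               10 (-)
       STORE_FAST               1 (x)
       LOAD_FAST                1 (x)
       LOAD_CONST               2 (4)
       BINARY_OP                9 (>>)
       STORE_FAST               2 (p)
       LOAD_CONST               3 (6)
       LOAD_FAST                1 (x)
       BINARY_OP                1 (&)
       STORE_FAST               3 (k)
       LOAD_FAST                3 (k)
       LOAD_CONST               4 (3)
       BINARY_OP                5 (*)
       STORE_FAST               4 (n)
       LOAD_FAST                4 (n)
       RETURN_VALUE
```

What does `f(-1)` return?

LOAD_FAST a → push -1. Stack: [-1]
LOAD_CONST → push 2. Stack: [-1, 2]
BINARY_OP - → -1 - 2 = -3. Stack: [-3]
LOAD_FAST_LOAD_FAST a,a → push -1,-1. Stack: [-3, -1, -1]
BINARY_OP - → -1 - -1 = 0. Stack: [-3, 0]
BINARY_OP - → -3 - 0 = -3. Stack: [-3]
STORE_FAST x → x=-3. Stack: []
LOAD_FAST x → push -3. Stack: [-3]
LOAD_CONST → push 4. Stack: [-3, 4]
BINARY_OP >> → -3 >> 4 = -1. Stack: [-1]
STORE_FAST p → p=-1. Stack: []
LOAD_CONST → push 6. Stack: [6]
LOAD_FAST x → push -3. Stack: [6, -3]
BINARY_OP & → 6 & -3 = 4. Stack: [4]
STORE_FAST k → k=4. Stack: []
LOAD_FAST k → push 4. Stack: [4]
LOAD_CONST → push 3. Stack: [4, 3]
BINARY_OP * → 4 * 3 = 12. Stack: [12]
STORE_FAST n → n=12. Stack: []
LOAD_FAST n → push 12. Stack: [12]
RETURN_VALUE → return 12.

12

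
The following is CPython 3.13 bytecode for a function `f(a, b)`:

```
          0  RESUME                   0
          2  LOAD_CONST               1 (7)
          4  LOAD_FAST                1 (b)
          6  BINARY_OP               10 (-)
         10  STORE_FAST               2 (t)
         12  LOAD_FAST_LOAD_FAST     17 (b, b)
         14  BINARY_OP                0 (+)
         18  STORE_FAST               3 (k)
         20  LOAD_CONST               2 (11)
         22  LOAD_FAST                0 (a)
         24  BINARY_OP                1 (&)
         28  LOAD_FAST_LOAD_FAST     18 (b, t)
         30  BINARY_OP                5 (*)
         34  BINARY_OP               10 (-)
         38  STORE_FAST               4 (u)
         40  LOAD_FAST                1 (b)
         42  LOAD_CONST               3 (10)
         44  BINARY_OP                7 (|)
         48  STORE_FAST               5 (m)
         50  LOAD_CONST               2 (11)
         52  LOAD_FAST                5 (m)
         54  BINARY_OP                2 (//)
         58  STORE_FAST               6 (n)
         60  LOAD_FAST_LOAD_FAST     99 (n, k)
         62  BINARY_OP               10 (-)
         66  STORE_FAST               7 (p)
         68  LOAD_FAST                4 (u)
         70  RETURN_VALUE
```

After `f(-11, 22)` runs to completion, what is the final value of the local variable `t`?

LOAD_CONST → push 7. Stack: [7]
LOAD_FAST b → push 22. Stack: [7, 22]
BINARY_OP - → 7 - 22 = -15. Stack: [-15]
STORE_FAST t → t=-15. Stack: []
LOAD_FAST_LOAD_FAST b,b → push 22,22. Stack: [22, 22]
BINARY_OP + → 22 + 22 = 44. Stack: [44]
STORE_FAST k → k=44. Stack: []
LOAD_CONST → push 11. Stack: [11]
LOAD_FAST a → push -11. Stack: [11, -11]
BINARY_OP & → 11 & -11 = 1. Stack: [1]
LOAD_FAST_LOAD_FAST b,t → push 22,-15. Stack: [1, 22, -15]
BINARY_OP * → 22 * -15 = -330. Stack: [1, -330]
BINARY_OP - → 1 - -330 = 331. Stack: [331]
STORE_FAST u → u=331. Stack: []
LOAD_FAST b → push 22. Stack: [22]
LOAD_CONST → push 10. Stack: [22, 10]
BINARY_OP | → 22 | 10 = 30. Stack: [30]
STORE_FAST m → m=30. Stack: []
LOAD_CONST → push 11. Stack: [11]
LOAD_FAST m → push 30. Stack: [11, 30]
BINARY_OP // → 11 // 30 = 0. Stack: [0]
STORE_FAST n → n=0. Stack: []
LOAD_FAST_LOAD_FAST n,k → push 0,44. Stack: [0, 44]
BINARY_OP - → 0 - 44 = -44. Stack: [-44]
STORE_FAST p → p=-44. Stack: []
LOAD_FAST u → push 331. Stack: [331]
RETURN_VALUE → return 331.

-15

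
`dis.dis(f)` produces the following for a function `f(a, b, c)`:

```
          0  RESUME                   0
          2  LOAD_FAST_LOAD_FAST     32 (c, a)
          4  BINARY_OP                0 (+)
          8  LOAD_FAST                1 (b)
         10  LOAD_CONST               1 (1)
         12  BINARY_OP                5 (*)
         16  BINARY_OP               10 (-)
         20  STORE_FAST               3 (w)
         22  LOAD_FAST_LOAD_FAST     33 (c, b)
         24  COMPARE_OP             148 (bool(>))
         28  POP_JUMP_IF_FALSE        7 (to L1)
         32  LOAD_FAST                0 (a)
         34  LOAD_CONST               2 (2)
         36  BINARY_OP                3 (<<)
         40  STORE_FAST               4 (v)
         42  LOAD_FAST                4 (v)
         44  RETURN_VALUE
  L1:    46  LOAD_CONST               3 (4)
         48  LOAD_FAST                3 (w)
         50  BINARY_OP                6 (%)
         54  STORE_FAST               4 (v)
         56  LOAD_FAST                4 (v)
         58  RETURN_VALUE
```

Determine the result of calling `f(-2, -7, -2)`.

LOAD_FAST_LOAD_FAST c,a → push -2,-2. Stack: [-2, -2]
BINARY_OP + → -2 + -2 = -4. Stack: [-4]
LOAD_FAST b → push -7. Stack: [-4, -7]
LOAD_CONST → push 1. Stack: [-4, -7, 1]
BINARY_OP * → -7 * 1 = -7. Stack: [-4, -7]
BINARY_OP - → -4 - -7 = 3. Stack: [3]
STORE_FAST w → w=3. Stack: []
LOAD_FAST_LOAD_FAST c,b → push -2,-7. Stack: [-2, -7]
COMPARE_OP bool(>) → -2 vs -7 = True. Stack: [True]
POP_JUMP_IF_FALSE → pop True; no jump. Stack: []
LOAD_FAST a → push -2. Stack: [-2]
LOAD_CONST → push 2. Stack: [-2, 2]
BINARY_OP << → -2 << 2 = -8. Stack: [-8]
STORE_FAST v → v=-8. Stack: []
LOAD_FAST v → push -8. Stack: [-8]
RETURN_VALUE → return -8.

-8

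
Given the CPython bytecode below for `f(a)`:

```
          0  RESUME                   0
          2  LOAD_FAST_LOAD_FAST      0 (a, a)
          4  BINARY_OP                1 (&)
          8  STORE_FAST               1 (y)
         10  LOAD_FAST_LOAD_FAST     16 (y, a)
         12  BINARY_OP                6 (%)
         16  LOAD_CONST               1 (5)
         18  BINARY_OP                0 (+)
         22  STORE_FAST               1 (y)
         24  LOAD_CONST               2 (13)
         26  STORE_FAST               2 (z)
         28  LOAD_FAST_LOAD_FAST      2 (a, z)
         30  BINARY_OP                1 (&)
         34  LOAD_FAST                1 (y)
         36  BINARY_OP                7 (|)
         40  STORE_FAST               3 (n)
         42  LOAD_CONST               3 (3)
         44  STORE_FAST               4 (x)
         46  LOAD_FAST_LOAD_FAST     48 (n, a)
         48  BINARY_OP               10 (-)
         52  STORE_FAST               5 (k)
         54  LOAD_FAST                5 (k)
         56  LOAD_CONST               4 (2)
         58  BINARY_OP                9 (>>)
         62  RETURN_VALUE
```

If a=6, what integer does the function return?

-1

LOAD_FAST_LOAD_FAST a,a → push 6,6. Stack: [6, 6]
BINARY_OP & → 6 & 6 = 6. Stack: [6]
STORE_FAST y → y=6. Stack: []
LOAD_FAST_LOAD_FAST y,a → push 6,6. Stack: [6, 6]
BINARY_OP % → 6 % 6 = 0. Stack: [0]
LOAD_CONST → push 5. Stack: [0, 5]
BINARY_OP + → 0 + 5 = 5. Stack: [5]
STORE_FAST y → y=5. Stack: []
LOAD_CONST → push 13. Stack: [13]
STORE_FAST z → z=13. Stack: []
LOAD_FAST_LOAD_FAST a,z → push 6,13. Stack: [6, 13]
BINARY_OP & → 6 & 13 = 4. Stack: [4]
LOAD_FAST y → push 5. Stack: [4, 5]
BINARY_OP | → 4 | 5 = 5. Stack: [5]
STORE_FAST n → n=5. Stack: []
LOAD_CONST → push 3. Stack: [3]
STORE_FAST x → x=3. Stack: []
LOAD_FAST_LOAD_FAST n,a → push 5,6. Stack: [5, 6]
BINARY_OP - → 5 - 6 = -1. Stack: [-1]
STORE_FAST k → k=-1. Stack: []
LOAD_FAST k → push -1. Stack: [-1]
LOAD_CONST → push 2. Stack: [-1, 2]
BINARY_OP >> → -1 >> 2 = -1. Stack: [-1]
RETURN_VALUE → return -1.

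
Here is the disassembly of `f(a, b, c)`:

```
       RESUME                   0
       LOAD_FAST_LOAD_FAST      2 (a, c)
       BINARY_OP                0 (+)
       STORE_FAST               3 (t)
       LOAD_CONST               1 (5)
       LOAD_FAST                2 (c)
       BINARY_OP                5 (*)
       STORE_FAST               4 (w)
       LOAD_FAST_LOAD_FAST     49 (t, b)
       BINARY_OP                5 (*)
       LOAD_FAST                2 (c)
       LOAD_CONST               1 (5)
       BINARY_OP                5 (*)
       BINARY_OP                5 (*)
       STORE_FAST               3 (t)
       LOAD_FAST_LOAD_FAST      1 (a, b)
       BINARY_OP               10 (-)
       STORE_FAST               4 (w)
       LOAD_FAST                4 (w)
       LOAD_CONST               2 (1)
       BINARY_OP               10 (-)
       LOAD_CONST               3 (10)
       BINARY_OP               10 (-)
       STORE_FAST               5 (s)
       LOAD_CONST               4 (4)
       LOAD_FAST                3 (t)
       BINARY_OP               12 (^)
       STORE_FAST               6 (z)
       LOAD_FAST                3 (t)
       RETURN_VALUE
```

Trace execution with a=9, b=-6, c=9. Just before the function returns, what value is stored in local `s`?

4

LOAD_FAST_LOAD_FAST a,c → push 9,9. Stack: [9, 9]
BINARY_OP + → 9 + 9 = 18. Stack: [18]
STORE_FAST t → t=18. Stack: []
LOAD_CONST → push 5. Stack: [5]
LOAD_FAST c → push 9. Stack: [5, 9]
BINARY_OP * → 5 * 9 = 45. Stack: [45]
STORE_FAST w → w=45. Stack: []
LOAD_FAST_LOAD_FAST t,b → push 18,-6. Stack: [18, -6]
BINARY_OP * → 18 * -6 = -108. Stack: [-108]
LOAD_FAST c → push 9. Stack: [-108, 9]
LOAD_CONST → push 5. Stack: [-108, 9, 5]
BINARY_OP * → 9 * 5 = 45. Stack: [-108, 45]
BINARY_OP * → -108 * 45 = -4860. Stack: [-4860]
STORE_FAST t → t=-4860. Stack: []
LOAD_FAST_LOAD_FAST a,b → push 9,-6. Stack: [9, -6]
BINARY_OP - → 9 - -6 = 15. Stack: [15]
STORE_FAST w → w=15. Stack: []
LOAD_FAST w → push 15. Stack: [15]
LOAD_CONST → push 1. Stack: [15, 1]
BINARY_OP - → 15 - 1 = 14. Stack: [14]
LOAD_CONST → push 10. Stack: [14, 10]
BINARY_OP - → 14 - 10 = 4. Stack: [4]
STORE_FAST s → s=4. Stack: []
LOAD_CONST → push 4. Stack: [4]
LOAD_FAST t → push -4860. Stack: [4, -4860]
BINARY_OP ^ → 4 ^ -4860 = -4864. Stack: [-4864]
STORE_FAST z → z=-4864. Stack: []
LOAD_FAST t → push -4860. Stack: [-4860]
RETURN_VALUE → return -4860.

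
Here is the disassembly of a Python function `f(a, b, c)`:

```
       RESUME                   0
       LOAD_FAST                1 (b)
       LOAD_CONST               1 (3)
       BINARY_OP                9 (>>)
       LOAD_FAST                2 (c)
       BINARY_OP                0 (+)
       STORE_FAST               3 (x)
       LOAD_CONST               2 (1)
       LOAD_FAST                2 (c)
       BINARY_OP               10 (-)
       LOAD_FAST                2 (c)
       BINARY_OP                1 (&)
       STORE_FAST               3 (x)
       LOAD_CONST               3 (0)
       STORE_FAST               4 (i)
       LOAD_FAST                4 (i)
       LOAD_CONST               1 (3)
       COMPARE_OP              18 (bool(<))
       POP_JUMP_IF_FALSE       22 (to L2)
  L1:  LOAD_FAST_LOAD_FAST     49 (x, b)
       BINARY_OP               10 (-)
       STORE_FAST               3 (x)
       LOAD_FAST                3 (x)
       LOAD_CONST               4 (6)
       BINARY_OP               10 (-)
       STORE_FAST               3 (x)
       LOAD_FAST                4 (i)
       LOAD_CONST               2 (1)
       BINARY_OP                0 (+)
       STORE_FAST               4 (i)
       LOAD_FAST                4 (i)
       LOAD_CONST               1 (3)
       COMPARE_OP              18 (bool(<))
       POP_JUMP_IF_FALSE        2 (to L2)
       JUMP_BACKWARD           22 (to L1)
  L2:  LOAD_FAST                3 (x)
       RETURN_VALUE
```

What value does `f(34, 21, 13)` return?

-77

LOAD_FAST b → push 21. Stack: [21]
LOAD_CONST → push 3. Stack: [21, 3]
BINARY_OP >> → 21 >> 3 = 2. Stack: [2]
LOAD_FAST c → push 13. Stack: [2, 13]
BINARY_OP + → 2 + 13 = 15. Stack: [15]
STORE_FAST x → x=15. Stack: []
LOAD_CONST → push 1. Stack: [1]
LOAD_FAST c → push 13. Stack: [1, 13]
BINARY_OP - → 1 - 13 = -12. Stack: [-12]
LOAD_FAST c → push 13. Stack: [-12, 13]
BINARY_OP & → -12 & 13 = 4. Stack: [4]
STORE_FAST x → x=4. Stack: []
LOAD_CONST → push 0. Stack: [0]
STORE_FAST i → i=0. Stack: []
LOAD_FAST i → push 0. Stack: [0]
LOAD_CONST → push 3. Stack: [0, 3]
COMPARE_OP bool(<) → 0 vs 3 = True. Stack: [True]
POP_JUMP_IF_FALSE → pop True; no jump. Stack: []
LOAD_FAST_LOAD_FAST x,b → push 4,21. Stack: [4, 21]
BINARY_OP - → 4 - 21 = -17. Stack: [-17]
STORE_FAST x → x=-17. Stack: []
LOAD_FAST x → push -17. Stack: [-17]
LOAD_CONST → push 6. Stack: [-17, 6]
BINARY_OP - → -17 - 6 = -23. Stack: [-23]
STORE_FAST x → x=-23. Stack: []
LOAD_FAST i → push 0. Stack: [0]
LOAD_CONST → push 1. Stack: [0, 1]
BINARY_OP + → 0 + 1 = 1. Stack: [1]
STORE_FAST i → i=1. Stack: []
LOAD_FAST i → push 1. Stack: [1]
LOAD_CONST → push 3. Stack: [1, 3]
COMPARE_OP bool(<) → 1 vs 3 = True. Stack: [True]
POP_JUMP_IF_FALSE → pop True; no jump. Stack: []
LOAD_FAST_LOAD_FAST x,b → push -23,21. Stack: [-23, 21]
BINARY_OP - → -23 - 21 = -44. Stack: [-44]
STORE_FAST x → x=-44. Stack: []
LOAD_FAST x → push -44. Stack: [-44]
LOAD_CONST → push 6. Stack: [-44, 6]
BINARY_OP - → -44 - 6 = -50. Stack: [-50]
STORE_FAST x → x=-50. Stack: []
LOAD_FAST i → push 1. Stack: [1]
LOAD_CONST → push 1. Stack: [1, 1]
BINARY_OP + → 1 + 1 = 2. Stack: [2]
STORE_FAST i → i=2. Stack: []
LOAD_FAST i → push 2. Stack: [2]
LOAD_CONST → push 3. Stack: [2, 3]
COMPARE_OP bool(<) → 2 vs 3 = True. Stack: [True]
POP_JUMP_IF_FALSE → pop True; no jump. Stack: []
LOAD_FAST_LOAD_FAST x,b → push -50,21. Stack: [-50, 21]
BINARY_OP - → -50 - 21 = -71. Stack: [-71]
STORE_FAST x → x=-71. Stack: []
LOAD_FAST x → push -71. Stack: [-71]
LOAD_CONST → push 6. Stack: [-71, 6]
BINARY_OP - → -71 - 6 = -77. Stack: [-77]
STORE_FAST x → x=-77. Stack: []
LOAD_FAST i → push 2. Stack: [2]
LOAD_CONST → push 1. Stack: [2, 1]
BINARY_OP + → 2 + 1 = 3. Stack: [3]
STORE_FAST i → i=3. Stack: []
LOAD_FAST i → push 3. Stack: [3]
LOAD_CONST → push 3. Stack: [3, 3]
COMPARE_OP bool(<) → 3 vs 3 = False. Stack: [False]
POP_JUMP_IF_FALSE → pop False; jump. Stack: []
LOAD_FAST x → push -77. Stack: [-77]
RETURN_VALUE → return -77.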